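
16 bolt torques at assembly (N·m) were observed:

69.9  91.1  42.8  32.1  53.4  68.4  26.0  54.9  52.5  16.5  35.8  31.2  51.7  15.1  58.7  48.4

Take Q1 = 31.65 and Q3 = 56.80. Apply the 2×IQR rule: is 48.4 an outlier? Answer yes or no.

IQR = Q3 − Q1 = 56.80 − 31.65 = 25.15.
Lower fence = Q1 − 2·IQR = 31.65 − 50.30 = -18.65.
Upper fence = Q3 + 2·IQR = 56.80 + 50.30 = 107.10.
48.4 lies within [-18.65, 107.10].

no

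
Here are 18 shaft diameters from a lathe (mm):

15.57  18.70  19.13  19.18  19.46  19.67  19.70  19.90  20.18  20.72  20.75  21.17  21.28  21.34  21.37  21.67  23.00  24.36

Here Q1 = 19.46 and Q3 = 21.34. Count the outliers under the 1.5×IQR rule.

2

IQR = 1.88; fences at 19.46 − 2.82 = 16.64 and 21.34 + 2.82 = 24.16.
Outside the cutoffs: 15.57, 24.36.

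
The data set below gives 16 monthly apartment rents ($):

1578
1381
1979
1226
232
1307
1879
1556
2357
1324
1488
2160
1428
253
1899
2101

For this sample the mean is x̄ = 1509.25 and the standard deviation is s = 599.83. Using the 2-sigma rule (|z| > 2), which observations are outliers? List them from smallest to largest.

Cutoffs at x̄ ± 2s: 1509.25 ± 2·599.83 = [309.59, 2708.91].
232: z = -2.13, |z| > 2 → outlier.
253: z = -2.09, |z| > 2 → outlier.
Every other value lies within [309.59, 2708.91].

232, 253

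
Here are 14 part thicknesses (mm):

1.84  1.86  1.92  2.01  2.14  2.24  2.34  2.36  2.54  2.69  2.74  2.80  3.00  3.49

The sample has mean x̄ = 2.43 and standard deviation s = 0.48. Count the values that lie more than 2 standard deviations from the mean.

Cutoffs: x̄ ± 2s = [1.47, 3.39].
Outside the cutoffs: 3.49.

1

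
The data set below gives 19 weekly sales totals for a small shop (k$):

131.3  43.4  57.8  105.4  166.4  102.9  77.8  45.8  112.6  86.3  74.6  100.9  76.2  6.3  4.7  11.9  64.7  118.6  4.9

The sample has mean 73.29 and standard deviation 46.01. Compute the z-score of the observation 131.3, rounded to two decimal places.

1.26

z = (131.3 − 73.29) / 46.01 = 1.26.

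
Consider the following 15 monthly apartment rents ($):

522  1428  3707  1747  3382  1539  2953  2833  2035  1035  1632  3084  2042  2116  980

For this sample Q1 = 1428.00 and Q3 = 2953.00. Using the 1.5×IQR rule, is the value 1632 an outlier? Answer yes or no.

no

IQR = Q3 − Q1 = 2953.00 − 1428.00 = 1525.00.
Lower fence = Q1 − 1.5·IQR = 1428.00 − 2287.50 = -859.50.
Upper fence = Q3 + 1.5·IQR = 2953.00 + 2287.50 = 5240.50.
1632 lies within [-859.50, 5240.50].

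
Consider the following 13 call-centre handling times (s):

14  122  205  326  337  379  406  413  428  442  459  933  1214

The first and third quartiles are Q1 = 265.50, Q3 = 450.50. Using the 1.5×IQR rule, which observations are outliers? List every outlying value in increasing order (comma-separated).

933, 1214

IQR = Q3 − Q1 = 450.50 − 265.50 = 185.00.
Lower fence = Q1 − 1.5·IQR = 265.50 − 277.50 = -12.00.
Upper fence = Q3 + 1.5·IQR = 450.50 + 277.50 = 728.00.
933 > 728.00 → outlier.
1214 > 728.00 → outlier.
All remaining values lie within [-12.00, 728.00].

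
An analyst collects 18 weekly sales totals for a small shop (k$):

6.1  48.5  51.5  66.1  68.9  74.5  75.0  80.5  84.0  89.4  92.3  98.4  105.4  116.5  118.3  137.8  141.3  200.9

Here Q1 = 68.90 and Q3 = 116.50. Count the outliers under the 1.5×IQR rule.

IQR = 47.60; fences at 68.90 − 71.40 = -2.50 and 116.50 + 71.40 = 187.90.
Outside the cutoffs: 200.9.

1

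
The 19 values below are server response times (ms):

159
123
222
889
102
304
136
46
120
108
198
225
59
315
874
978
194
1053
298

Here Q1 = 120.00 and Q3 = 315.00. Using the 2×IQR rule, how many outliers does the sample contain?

4

IQR = 195.00; fences at 120.00 − 390.00 = -270.00 and 315.00 + 390.00 = 705.00.
Outside the cutoffs: 874, 889, 978, 1053.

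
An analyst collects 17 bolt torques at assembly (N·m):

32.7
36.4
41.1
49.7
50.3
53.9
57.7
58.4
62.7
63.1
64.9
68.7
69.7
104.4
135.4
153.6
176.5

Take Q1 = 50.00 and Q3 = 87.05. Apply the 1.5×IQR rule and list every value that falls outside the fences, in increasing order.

IQR = Q3 − Q1 = 87.05 − 50.00 = 37.05.
Lower fence = Q1 − 1.5·IQR = 50.00 − 55.575 = -5.575.
Upper fence = Q3 + 1.5·IQR = 87.05 + 55.575 = 142.625.
153.6 > 142.625 → outlier.
176.5 > 142.625 → outlier.
All remaining values lie within [-5.575, 142.625].

153.6, 176.5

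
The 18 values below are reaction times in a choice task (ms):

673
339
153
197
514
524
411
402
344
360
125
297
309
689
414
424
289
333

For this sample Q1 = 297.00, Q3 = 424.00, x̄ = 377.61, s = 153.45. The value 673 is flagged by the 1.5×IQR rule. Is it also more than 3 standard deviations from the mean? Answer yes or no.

z = (673 − 377.61) / 153.45 = 1.92.
|z| = 1.92 ≤ 3.

no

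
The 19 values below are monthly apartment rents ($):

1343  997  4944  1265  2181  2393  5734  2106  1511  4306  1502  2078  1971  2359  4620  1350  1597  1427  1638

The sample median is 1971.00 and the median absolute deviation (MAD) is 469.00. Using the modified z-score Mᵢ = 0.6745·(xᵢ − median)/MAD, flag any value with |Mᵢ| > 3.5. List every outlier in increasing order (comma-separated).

|Mᵢ| > 3.5 ⇔ |xᵢ − 1971.00| > 3.5·469.00/0.6745 = 2433.65.
So outliers lie outside [-462.65, 4404.65].
4620: M = 3.81 → outlier.
4944: M = 4.28 → outlier.
5734: M = 5.41 → outlier.

4620, 4944, 5734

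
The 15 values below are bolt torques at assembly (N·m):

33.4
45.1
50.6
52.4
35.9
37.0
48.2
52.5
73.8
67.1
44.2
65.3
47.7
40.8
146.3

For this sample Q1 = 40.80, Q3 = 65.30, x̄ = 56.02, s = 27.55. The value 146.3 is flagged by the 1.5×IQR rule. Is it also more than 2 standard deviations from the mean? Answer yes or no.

yes

z = (146.3 − 56.02) / 27.55 = 3.28.
|z| = 3.28 > 2.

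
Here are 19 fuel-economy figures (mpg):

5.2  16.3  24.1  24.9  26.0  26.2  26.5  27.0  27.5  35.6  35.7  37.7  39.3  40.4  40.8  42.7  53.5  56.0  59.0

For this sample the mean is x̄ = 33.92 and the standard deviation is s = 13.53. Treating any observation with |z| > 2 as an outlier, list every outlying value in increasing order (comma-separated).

5.2

Cutoffs at x̄ ± 2s: 33.92 ± 2·13.53 = [6.86, 60.98].
5.2: z = -2.12, |z| > 2 → outlier.
Every other value lies within [6.86, 60.98].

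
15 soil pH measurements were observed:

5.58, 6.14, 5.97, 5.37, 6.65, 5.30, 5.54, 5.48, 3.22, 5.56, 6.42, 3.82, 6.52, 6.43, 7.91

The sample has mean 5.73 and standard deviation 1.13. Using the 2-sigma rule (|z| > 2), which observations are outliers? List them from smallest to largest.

3.22

Cutoffs at x̄ ± 2s: 5.73 ± 2·1.13 = [3.47, 7.99].
3.22: z = -2.22, |z| > 2 → outlier.
Every other value lies within [3.47, 7.99].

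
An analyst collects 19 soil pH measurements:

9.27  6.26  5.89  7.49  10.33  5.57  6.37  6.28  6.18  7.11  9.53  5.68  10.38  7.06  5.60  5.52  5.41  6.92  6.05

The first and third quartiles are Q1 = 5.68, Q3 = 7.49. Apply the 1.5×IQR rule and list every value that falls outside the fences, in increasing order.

IQR = Q3 − Q1 = 7.49 − 5.68 = 1.81.
Lower fence = Q1 − 1.5·IQR = 5.68 − 2.715 = 2.965.
Upper fence = Q3 + 1.5·IQR = 7.49 + 2.715 = 10.205.
10.33 > 10.205 → outlier.
10.38 > 10.205 → outlier.
All remaining values lie within [2.965, 10.205].

10.33, 10.38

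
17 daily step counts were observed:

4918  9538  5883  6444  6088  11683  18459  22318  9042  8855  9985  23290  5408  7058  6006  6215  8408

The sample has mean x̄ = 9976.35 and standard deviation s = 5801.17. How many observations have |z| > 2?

Cutoffs: x̄ ± 2s = [-1625.99, 21578.69].
Outside the cutoffs: 22318, 23290.

2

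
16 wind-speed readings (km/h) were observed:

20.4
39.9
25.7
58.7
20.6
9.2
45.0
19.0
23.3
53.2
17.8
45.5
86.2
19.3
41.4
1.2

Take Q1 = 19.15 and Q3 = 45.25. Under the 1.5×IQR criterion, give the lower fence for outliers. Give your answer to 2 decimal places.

IQR = Q3 − Q1 = 45.25 − 19.15 = 26.10.
Lower fence = Q1 − 1.5·IQR = 19.15 − 39.15 = -20.00.
Upper fence = Q3 + 1.5·IQR = 45.25 + 39.15 = 84.40.

-20.00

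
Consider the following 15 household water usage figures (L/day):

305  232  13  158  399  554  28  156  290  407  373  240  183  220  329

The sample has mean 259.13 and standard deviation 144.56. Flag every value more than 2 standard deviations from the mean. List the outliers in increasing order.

554

Cutoffs at x̄ ± 2s: 259.13 ± 2·144.56 = [-29.99, 548.25].
554: z = 2.04, |z| > 2 → outlier.
Every other value lies within [-29.99, 548.25].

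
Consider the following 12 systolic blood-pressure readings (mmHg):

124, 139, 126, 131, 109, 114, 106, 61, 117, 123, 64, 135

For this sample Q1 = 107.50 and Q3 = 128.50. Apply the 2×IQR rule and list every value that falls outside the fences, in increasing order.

IQR = Q3 − Q1 = 128.50 − 107.50 = 21.00.
Lower fence = Q1 − 2·IQR = 107.50 − 42.00 = 65.50.
Upper fence = Q3 + 2·IQR = 128.50 + 42.00 = 170.50.
61 < 65.50 → outlier.
64 < 65.50 → outlier.
All remaining values lie within [65.50, 170.50].

61, 64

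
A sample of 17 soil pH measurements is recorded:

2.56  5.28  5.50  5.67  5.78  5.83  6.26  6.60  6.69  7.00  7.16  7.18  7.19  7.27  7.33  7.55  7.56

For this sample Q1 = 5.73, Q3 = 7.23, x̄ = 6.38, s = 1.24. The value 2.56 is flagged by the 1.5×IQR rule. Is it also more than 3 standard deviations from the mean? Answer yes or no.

z = (2.56 − 6.38) / 1.24 = -3.08.
|z| = 3.08 > 3.

yes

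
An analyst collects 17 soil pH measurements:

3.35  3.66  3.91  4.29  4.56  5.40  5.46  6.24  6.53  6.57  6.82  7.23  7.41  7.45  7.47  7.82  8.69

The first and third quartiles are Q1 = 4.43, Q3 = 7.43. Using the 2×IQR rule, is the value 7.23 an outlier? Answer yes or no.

IQR = Q3 − Q1 = 7.43 − 4.43 = 3.00.
Lower fence = Q1 − 2·IQR = 4.43 − 6.00 = -1.57.
Upper fence = Q3 + 2·IQR = 7.43 + 6.00 = 13.43.
7.23 lies within [-1.57, 13.43].

no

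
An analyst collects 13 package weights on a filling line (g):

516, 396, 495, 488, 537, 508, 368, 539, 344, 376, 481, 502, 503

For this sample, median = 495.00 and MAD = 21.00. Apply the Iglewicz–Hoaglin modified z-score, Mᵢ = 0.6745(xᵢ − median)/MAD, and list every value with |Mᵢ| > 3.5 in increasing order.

344, 368, 376

|Mᵢ| > 3.5 ⇔ |xᵢ − 495.00| > 3.5·21.00/0.6745 = 108.97.
So outliers lie outside [386.03, 603.97].
344: M = -4.85 → outlier.
368: M = -4.08 → outlier.
376: M = -3.82 → outlier.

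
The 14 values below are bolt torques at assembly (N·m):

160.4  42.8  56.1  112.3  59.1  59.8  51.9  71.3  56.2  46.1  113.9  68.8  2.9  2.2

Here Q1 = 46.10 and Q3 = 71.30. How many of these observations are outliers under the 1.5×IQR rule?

5

IQR = 25.20; fences at 46.10 − 37.80 = 8.30 and 71.30 + 37.80 = 109.10.
Outside the cutoffs: 2.2, 2.9, 112.3, 113.9, 160.4.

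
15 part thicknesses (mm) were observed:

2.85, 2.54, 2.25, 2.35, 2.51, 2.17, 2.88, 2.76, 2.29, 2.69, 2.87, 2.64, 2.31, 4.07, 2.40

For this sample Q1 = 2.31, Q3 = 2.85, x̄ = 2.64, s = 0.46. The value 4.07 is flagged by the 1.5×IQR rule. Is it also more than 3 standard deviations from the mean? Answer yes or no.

yes

z = (4.07 − 2.64) / 0.46 = 3.11.
|z| = 3.11 > 3.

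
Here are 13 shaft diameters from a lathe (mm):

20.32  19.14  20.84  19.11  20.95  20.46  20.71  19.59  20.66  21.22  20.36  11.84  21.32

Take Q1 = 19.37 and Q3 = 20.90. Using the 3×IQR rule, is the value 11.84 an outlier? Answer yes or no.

yes

IQR = Q3 − Q1 = 20.90 − 19.37 = 1.53.
Lower fence = Q1 − 3·IQR = 19.37 − 4.59 = 14.78.
Upper fence = Q3 + 3·IQR = 20.90 + 4.59 = 25.49.
11.84 lies below the lower fence.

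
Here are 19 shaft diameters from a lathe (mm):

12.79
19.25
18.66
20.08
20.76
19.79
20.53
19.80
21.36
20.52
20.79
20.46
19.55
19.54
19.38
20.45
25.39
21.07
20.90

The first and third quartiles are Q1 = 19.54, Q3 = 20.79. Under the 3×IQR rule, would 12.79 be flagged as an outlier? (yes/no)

yes

IQR = Q3 − Q1 = 20.79 − 19.54 = 1.25.
Lower fence = Q1 − 3·IQR = 19.54 − 3.75 = 15.79.
Upper fence = Q3 + 3·IQR = 20.79 + 3.75 = 24.54.
12.79 lies below the lower fence.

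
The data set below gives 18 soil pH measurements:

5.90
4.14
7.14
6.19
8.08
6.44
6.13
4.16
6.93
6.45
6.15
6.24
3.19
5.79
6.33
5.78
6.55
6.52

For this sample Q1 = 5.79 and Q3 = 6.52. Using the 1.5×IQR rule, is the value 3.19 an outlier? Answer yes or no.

yes

IQR = Q3 − Q1 = 6.52 − 5.79 = 0.73.
Lower fence = Q1 − 1.5·IQR = 5.79 − 1.095 = 4.695.
Upper fence = Q3 + 1.5·IQR = 6.52 + 1.095 = 7.615.
3.19 lies below the lower fence.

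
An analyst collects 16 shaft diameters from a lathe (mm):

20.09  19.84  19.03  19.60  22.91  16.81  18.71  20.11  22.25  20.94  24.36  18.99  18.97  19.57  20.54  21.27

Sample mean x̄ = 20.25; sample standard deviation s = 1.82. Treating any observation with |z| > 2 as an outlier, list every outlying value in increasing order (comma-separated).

Cutoffs at x̄ ± 2s: 20.25 ± 2·1.82 = [16.61, 23.89].
24.36: z = 2.26, |z| > 2 → outlier.
Every other value lies within [16.61, 23.89].

24.36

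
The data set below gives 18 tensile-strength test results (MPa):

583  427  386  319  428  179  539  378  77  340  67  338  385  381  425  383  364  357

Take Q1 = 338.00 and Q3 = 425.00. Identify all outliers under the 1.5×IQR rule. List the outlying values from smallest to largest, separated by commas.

IQR = Q3 − Q1 = 425.00 − 338.00 = 87.00.
Lower fence = Q1 − 1.5·IQR = 338.00 − 130.50 = 207.50.
Upper fence = Q3 + 1.5·IQR = 425.00 + 130.50 = 555.50.
67 < 207.50 → outlier.
77 < 207.50 → outlier.
179 < 207.50 → outlier.
583 > 555.50 → outlier.
All remaining values lie within [207.50, 555.50].

67, 77, 179, 583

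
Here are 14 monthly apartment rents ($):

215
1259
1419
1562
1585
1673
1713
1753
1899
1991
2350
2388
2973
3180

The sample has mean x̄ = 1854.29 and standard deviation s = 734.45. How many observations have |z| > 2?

1

Cutoffs: x̄ ± 2s = [385.39, 3323.19].
Outside the cutoffs: 215.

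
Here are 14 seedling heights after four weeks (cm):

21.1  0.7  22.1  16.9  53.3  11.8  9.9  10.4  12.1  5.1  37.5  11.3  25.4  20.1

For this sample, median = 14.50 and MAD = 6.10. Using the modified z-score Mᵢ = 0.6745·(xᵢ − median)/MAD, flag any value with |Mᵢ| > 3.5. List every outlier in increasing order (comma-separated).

|Mᵢ| > 3.5 ⇔ |xᵢ − 14.50| > 3.5·6.10/0.6745 = 31.65.
So outliers lie outside [-17.15, 46.15].
53.3: M = 4.29 → outlier.

53.3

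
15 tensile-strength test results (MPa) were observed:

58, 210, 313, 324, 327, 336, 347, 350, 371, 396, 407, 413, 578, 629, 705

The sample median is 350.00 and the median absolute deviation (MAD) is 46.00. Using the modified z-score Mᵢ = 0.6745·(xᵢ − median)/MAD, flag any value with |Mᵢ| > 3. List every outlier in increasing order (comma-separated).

58, 578, 629, 705

|Mᵢ| > 3 ⇔ |xᵢ − 350.00| > 3·46.00/0.6745 = 204.60.
So outliers lie outside [145.40, 554.60].
58: M = -4.28 → outlier.
578: M = 3.34 → outlier.
629: M = 4.09 → outlier.
705: M = 5.21 → outlier.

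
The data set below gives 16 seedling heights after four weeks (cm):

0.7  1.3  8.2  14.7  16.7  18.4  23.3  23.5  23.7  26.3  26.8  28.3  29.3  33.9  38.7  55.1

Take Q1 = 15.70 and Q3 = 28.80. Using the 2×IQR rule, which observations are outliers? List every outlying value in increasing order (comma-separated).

IQR = Q3 − Q1 = 28.80 − 15.70 = 13.10.
Lower fence = Q1 − 2·IQR = 15.70 − 26.20 = -10.50.
Upper fence = Q3 + 2·IQR = 28.80 + 26.20 = 55.00.
55.1 > 55.00 → outlier.
All remaining values lie within [-10.50, 55.00].

55.1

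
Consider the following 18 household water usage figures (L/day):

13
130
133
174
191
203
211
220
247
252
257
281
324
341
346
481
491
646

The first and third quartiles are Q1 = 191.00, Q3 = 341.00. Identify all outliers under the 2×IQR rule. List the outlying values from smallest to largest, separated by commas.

646

IQR = Q3 − Q1 = 341.00 − 191.00 = 150.00.
Lower fence = Q1 − 2·IQR = 191.00 − 300.00 = -109.00.
Upper fence = Q3 + 2·IQR = 341.00 + 300.00 = 641.00.
646 > 641.00 → outlier.
All remaining values lie within [-109.00, 641.00].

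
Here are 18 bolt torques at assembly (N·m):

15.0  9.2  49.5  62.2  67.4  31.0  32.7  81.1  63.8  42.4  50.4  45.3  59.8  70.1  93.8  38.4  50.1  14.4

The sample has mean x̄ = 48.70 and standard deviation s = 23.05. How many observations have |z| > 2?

Cutoffs: x̄ ± 2s = [2.60, 94.80].
Every value lies within the cutoffs.

0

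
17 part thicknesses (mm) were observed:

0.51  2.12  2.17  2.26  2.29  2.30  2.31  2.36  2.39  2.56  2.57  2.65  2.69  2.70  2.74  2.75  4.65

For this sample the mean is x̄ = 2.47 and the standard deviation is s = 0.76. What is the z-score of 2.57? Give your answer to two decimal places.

z = (2.57 − 2.47) / 0.76 = 0.13.

0.13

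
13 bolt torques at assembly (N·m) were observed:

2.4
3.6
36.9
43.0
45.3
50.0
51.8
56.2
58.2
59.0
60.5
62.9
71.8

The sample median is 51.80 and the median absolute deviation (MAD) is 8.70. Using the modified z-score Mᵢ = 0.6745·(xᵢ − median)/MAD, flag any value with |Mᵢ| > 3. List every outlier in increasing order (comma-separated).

2.4, 3.6

|Mᵢ| > 3 ⇔ |xᵢ − 51.80| > 3·8.70/0.6745 = 38.70.
So outliers lie outside [13.10, 90.50].
2.4: M = -3.83 → outlier.
3.6: M = -3.74 → outlier.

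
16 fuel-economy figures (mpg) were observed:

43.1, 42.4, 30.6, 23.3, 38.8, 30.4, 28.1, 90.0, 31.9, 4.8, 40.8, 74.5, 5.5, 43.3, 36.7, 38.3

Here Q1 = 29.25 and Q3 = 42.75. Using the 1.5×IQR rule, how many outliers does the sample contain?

IQR = 13.50; fences at 29.25 − 20.25 = 9.00 and 42.75 + 20.25 = 63.00.
Outside the cutoffs: 4.8, 5.5, 74.5, 90.0.

4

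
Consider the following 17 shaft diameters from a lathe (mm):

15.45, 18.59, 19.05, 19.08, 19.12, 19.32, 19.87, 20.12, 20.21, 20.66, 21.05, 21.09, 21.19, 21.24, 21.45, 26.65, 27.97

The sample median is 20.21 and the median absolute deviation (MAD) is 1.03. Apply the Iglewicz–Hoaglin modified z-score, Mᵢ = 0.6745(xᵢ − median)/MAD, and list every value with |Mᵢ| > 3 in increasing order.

15.45, 26.65, 27.97

|Mᵢ| > 3 ⇔ |xᵢ − 20.21| > 3·1.03/0.6745 = 4.58.
So outliers lie outside [15.63, 24.79].
15.45: M = -3.12 → outlier.
26.65: M = 4.22 → outlier.
27.97: M = 5.08 → outlier.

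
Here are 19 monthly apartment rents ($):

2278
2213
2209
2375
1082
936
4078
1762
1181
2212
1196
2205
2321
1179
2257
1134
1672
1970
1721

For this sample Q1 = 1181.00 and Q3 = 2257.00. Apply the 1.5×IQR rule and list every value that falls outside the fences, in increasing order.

IQR = Q3 − Q1 = 2257.00 − 1181.00 = 1076.00.
Lower fence = Q1 − 1.5·IQR = 1181.00 − 1614.00 = -433.00.
Upper fence = Q3 + 1.5·IQR = 2257.00 + 1614.00 = 3871.00.
4078 > 3871.00 → outlier.
All remaining values lie within [-433.00, 3871.00].

4078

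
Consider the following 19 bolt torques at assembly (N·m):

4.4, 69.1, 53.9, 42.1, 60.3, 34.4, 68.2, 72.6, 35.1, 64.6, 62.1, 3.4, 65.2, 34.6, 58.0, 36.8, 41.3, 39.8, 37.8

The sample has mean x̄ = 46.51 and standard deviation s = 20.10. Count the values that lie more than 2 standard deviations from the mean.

Cutoffs: x̄ ± 2s = [6.31, 86.71].
Outside the cutoffs: 3.4, 4.4.

2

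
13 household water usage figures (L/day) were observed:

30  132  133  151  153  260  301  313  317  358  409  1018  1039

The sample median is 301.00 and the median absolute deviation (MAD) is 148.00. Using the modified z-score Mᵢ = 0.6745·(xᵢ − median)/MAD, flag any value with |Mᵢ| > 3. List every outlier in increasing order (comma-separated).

1018, 1039

|Mᵢ| > 3 ⇔ |xᵢ − 301.00| > 3·148.00/0.6745 = 658.27.
So outliers lie outside [-357.27, 959.27].
1018: M = 3.27 → outlier.
1039: M = 3.36 → outlier.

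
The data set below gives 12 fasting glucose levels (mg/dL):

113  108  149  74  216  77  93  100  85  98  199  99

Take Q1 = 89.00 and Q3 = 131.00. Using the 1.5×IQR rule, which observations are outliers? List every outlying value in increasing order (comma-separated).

IQR = Q3 − Q1 = 131.00 − 89.00 = 42.00.
Lower fence = Q1 − 1.5·IQR = 89.00 − 63.00 = 26.00.
Upper fence = Q3 + 1.5·IQR = 131.00 + 63.00 = 194.00.
199 > 194.00 → outlier.
216 > 194.00 → outlier.
All remaining values lie within [26.00, 194.00].

199, 216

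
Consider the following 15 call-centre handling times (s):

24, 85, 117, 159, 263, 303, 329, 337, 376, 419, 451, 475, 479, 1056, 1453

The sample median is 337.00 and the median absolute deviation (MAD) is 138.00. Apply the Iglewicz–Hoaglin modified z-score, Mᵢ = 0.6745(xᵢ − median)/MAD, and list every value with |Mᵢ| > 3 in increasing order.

1056, 1453

|Mᵢ| > 3 ⇔ |xᵢ − 337.00| > 3·138.00/0.6745 = 613.79.
So outliers lie outside [-276.79, 950.79].
1056: M = 3.51 → outlier.
1453: M = 5.45 → outlier.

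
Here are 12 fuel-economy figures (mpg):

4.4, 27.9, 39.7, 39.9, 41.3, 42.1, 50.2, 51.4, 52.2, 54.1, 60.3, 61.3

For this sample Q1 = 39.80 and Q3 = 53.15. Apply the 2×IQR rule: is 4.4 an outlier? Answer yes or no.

IQR = Q3 − Q1 = 53.15 − 39.80 = 13.35.
Lower fence = Q1 − 2·IQR = 39.80 − 26.70 = 13.10.
Upper fence = Q3 + 2·IQR = 53.15 + 26.70 = 79.85.
4.4 lies below the lower fence.

yes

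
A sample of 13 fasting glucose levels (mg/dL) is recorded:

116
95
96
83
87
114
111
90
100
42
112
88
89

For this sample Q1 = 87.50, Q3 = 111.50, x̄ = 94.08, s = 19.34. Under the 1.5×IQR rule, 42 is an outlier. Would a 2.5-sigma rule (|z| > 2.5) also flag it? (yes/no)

yes

z = (42 − 94.08) / 19.34 = -2.69.
|z| = 2.69 > 2.5.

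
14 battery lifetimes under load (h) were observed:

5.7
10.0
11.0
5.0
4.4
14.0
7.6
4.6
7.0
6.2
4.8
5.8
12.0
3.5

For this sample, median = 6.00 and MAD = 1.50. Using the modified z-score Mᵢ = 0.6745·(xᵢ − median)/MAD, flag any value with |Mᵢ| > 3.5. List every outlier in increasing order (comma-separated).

|Mᵢ| > 3.5 ⇔ |xᵢ − 6.00| > 3.5·1.50/0.6745 = 7.78.
So outliers lie outside [-1.78, 13.78].
14.0: M = 3.60 → outlier.

14.0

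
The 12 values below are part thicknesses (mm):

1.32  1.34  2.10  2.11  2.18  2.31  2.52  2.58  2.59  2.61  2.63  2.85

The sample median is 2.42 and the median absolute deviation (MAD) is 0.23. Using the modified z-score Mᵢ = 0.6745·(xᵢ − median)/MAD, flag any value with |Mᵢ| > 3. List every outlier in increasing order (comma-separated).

1.32, 1.34

|Mᵢ| > 3 ⇔ |xᵢ − 2.42| > 3·0.23/0.6745 = 1.02.
So outliers lie outside [1.40, 3.44].
1.32: M = -3.23 → outlier.
1.34: M = -3.17 → outlier.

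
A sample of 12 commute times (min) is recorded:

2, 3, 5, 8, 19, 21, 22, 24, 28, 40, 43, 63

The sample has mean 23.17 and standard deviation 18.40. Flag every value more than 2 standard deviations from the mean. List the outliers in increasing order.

63

Cutoffs at x̄ ± 2s: 23.17 ± 2·18.40 = [-13.63, 59.97].
63: z = 2.16, |z| > 2 → outlier.
Every other value lies within [-13.63, 59.97].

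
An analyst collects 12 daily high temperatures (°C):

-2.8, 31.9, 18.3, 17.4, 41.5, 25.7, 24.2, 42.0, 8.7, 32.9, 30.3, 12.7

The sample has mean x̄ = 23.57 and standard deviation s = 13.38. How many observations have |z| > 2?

0

Cutoffs: x̄ ± 2s = [-3.19, 50.33].
Every value lies within the cutoffs.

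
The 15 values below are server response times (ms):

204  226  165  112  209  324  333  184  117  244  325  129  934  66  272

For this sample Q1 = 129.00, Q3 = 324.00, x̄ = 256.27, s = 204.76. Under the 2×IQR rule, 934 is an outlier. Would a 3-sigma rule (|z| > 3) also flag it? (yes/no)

z = (934 − 256.27) / 204.76 = 3.31.
|z| = 3.31 > 3.

yes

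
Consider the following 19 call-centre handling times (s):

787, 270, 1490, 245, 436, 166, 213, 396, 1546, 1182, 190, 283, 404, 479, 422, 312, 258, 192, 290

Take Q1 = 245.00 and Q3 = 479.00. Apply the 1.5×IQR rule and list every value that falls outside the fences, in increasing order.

IQR = Q3 − Q1 = 479.00 − 245.00 = 234.00.
Lower fence = Q1 − 1.5·IQR = 245.00 − 351.00 = -106.00.
Upper fence = Q3 + 1.5·IQR = 479.00 + 351.00 = 830.00.
1182 > 830.00 → outlier.
1490 > 830.00 → outlier.
1546 > 830.00 → outlier.
All remaining values lie within [-106.00, 830.00].

1182, 1490, 1546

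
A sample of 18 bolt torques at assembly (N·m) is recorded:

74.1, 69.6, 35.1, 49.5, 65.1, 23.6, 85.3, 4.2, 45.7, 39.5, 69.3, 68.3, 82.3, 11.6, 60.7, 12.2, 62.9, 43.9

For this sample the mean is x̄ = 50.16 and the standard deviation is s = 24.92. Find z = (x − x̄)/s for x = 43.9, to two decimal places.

-0.25

z = (43.9 − 50.16) / 24.92 = -0.25.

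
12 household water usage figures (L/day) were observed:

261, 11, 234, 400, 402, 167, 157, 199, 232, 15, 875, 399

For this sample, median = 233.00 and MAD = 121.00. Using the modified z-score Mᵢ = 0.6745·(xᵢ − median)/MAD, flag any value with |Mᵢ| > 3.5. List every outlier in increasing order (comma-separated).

875

|Mᵢ| > 3.5 ⇔ |xᵢ − 233.00| > 3.5·121.00/0.6745 = 627.87.
So outliers lie outside [-394.87, 860.87].
875: M = 3.58 → outlier.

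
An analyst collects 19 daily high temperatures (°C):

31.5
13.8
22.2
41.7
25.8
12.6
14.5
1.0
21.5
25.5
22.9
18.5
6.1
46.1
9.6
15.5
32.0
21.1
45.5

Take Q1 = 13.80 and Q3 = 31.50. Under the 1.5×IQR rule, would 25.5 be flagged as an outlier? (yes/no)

no

IQR = Q3 − Q1 = 31.50 − 13.80 = 17.70.
Lower fence = Q1 − 1.5·IQR = 13.80 − 26.55 = -12.75.
Upper fence = Q3 + 1.5·IQR = 31.50 + 26.55 = 58.05.
25.5 lies within [-12.75, 58.05].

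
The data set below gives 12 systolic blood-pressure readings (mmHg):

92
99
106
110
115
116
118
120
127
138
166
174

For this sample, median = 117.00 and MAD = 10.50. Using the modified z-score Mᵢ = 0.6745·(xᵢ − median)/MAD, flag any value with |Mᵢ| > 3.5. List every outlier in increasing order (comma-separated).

|Mᵢ| > 3.5 ⇔ |xᵢ − 117.00| > 3.5·10.50/0.6745 = 54.48.
So outliers lie outside [62.52, 171.48].
174: M = 3.66 → outlier.

174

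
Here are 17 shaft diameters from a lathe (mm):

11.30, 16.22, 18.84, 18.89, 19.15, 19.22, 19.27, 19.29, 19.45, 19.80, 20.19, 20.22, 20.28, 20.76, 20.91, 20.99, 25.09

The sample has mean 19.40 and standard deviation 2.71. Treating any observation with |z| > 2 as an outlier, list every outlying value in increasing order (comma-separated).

Cutoffs at x̄ ± 2s: 19.40 ± 2·2.71 = [13.98, 24.82].
11.30: z = -2.99, |z| > 2 → outlier.
25.09: z = 2.10, |z| > 2 → outlier.
Every other value lies within [13.98, 24.82].

11.30, 25.09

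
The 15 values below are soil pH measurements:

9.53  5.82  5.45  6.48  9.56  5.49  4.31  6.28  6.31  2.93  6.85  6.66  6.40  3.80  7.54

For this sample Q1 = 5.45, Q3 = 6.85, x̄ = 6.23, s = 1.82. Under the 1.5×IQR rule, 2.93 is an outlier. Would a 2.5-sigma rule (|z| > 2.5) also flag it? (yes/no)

no

z = (2.93 − 6.23) / 1.82 = -1.81.
|z| = 1.81 ≤ 2.5.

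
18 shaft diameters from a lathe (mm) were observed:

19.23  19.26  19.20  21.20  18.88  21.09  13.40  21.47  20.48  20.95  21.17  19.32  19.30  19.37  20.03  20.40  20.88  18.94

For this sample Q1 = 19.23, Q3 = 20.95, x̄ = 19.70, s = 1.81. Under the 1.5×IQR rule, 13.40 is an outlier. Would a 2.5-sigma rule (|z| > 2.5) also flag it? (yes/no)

yes

z = (13.40 − 19.70) / 1.81 = -3.48.
|z| = 3.48 > 2.5.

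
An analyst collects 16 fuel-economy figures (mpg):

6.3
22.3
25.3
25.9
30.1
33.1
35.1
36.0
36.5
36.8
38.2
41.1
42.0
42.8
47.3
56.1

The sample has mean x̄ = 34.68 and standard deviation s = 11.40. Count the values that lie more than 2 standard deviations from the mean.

1

Cutoffs: x̄ ± 2s = [11.88, 57.48].
Outside the cutoffs: 6.3.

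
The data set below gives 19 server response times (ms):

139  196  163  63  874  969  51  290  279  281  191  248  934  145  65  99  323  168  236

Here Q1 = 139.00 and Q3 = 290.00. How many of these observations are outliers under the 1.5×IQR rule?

3

IQR = 151.00; fences at 139.00 − 226.50 = -87.50 and 290.00 + 226.50 = 516.50.
Outside the cutoffs: 874, 934, 969.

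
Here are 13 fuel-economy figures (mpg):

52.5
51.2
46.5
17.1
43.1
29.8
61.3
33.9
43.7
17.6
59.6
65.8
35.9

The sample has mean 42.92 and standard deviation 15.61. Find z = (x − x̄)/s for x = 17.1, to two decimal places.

-1.65

z = (17.1 − 42.92) / 15.61 = -1.65.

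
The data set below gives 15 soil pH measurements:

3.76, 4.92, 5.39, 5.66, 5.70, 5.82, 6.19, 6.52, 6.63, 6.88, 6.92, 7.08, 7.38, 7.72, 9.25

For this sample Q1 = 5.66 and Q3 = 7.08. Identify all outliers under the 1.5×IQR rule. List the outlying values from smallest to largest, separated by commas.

IQR = Q3 − Q1 = 7.08 − 5.66 = 1.42.
Lower fence = Q1 − 1.5·IQR = 5.66 − 2.13 = 3.53.
Upper fence = Q3 + 1.5·IQR = 7.08 + 2.13 = 9.21.
9.25 > 9.21 → outlier.
All remaining values lie within [3.53, 9.21].

9.25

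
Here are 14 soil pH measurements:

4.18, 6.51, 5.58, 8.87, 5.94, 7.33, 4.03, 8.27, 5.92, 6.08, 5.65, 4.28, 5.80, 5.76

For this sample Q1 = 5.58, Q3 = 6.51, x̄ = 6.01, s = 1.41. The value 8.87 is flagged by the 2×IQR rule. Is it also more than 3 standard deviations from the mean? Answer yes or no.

no

z = (8.87 − 6.01) / 1.41 = 2.03.
|z| = 2.03 ≤ 3.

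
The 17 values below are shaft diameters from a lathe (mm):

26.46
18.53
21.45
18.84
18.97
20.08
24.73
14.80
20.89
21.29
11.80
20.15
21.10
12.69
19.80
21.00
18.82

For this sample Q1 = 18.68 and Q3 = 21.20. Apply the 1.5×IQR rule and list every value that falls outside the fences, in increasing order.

11.80, 12.69, 14.80, 26.46

IQR = Q3 − Q1 = 21.20 − 18.68 = 2.52.
Lower fence = Q1 − 1.5·IQR = 18.68 − 3.78 = 14.90.
Upper fence = Q3 + 1.5·IQR = 21.20 + 3.78 = 24.98.
11.80 < 14.90 → outlier.
12.69 < 14.90 → outlier.
14.80 < 14.90 → outlier.
26.46 > 24.98 → outlier.
All remaining values lie within [14.90, 24.98].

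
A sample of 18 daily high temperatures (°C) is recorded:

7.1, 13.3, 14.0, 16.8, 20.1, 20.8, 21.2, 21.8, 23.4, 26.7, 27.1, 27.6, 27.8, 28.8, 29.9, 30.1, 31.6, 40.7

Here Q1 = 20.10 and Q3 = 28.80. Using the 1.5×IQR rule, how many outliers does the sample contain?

0

IQR = 8.70; fences at 20.10 − 13.05 = 7.05 and 28.80 + 13.05 = 41.85.
Every value lies within the cutoffs.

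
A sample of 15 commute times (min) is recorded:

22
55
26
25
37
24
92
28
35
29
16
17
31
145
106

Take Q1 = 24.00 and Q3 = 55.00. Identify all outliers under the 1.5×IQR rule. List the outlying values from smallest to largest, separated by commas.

106, 145

IQR = Q3 − Q1 = 55.00 − 24.00 = 31.00.
Lower fence = Q1 − 1.5·IQR = 24.00 − 46.50 = -22.50.
Upper fence = Q3 + 1.5·IQR = 55.00 + 46.50 = 101.50.
106 > 101.50 → outlier.
145 > 101.50 → outlier.
All remaining values lie within [-22.50, 101.50].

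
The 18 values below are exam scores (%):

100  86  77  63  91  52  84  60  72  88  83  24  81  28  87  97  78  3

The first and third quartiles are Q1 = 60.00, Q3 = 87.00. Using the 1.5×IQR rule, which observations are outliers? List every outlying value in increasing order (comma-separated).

3

IQR = Q3 − Q1 = 87.00 − 60.00 = 27.00.
Lower fence = Q1 − 1.5·IQR = 60.00 − 40.50 = 19.50.
Upper fence = Q3 + 1.5·IQR = 87.00 + 40.50 = 127.50.
3 < 19.50 → outlier.
All remaining values lie within [19.50, 127.50].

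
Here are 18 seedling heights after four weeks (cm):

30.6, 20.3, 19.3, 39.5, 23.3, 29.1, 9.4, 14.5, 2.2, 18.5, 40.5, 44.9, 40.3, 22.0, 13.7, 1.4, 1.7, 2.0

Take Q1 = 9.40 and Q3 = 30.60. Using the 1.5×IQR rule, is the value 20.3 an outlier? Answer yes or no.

IQR = Q3 − Q1 = 30.60 − 9.40 = 21.20.
Lower fence = Q1 − 1.5·IQR = 9.40 − 31.80 = -22.40.
Upper fence = Q3 + 1.5·IQR = 30.60 + 31.80 = 62.40.
20.3 lies within [-22.40, 62.40].

no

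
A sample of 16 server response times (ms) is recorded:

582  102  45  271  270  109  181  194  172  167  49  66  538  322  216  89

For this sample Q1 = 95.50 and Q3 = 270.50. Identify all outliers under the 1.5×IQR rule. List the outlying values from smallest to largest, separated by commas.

IQR = Q3 − Q1 = 270.50 − 95.50 = 175.00.
Lower fence = Q1 − 1.5·IQR = 95.50 − 262.50 = -167.00.
Upper fence = Q3 + 1.5·IQR = 270.50 + 262.50 = 533.00.
538 > 533.00 → outlier.
582 > 533.00 → outlier.
All remaining values lie within [-167.00, 533.00].

538, 582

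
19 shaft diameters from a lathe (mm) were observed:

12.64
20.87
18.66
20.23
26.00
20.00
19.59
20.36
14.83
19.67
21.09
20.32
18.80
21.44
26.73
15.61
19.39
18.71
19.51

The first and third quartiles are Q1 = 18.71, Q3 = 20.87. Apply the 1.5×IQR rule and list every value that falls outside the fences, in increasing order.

IQR = Q3 − Q1 = 20.87 − 18.71 = 2.16.
Lower fence = Q1 − 1.5·IQR = 18.71 − 3.24 = 15.47.
Upper fence = Q3 + 1.5·IQR = 20.87 + 3.24 = 24.11.
12.64 < 15.47 → outlier.
14.83 < 15.47 → outlier.
26.00 > 24.11 → outlier.
26.73 > 24.11 → outlier.
All remaining values lie within [15.47, 24.11].

12.64, 14.83, 26.00, 26.73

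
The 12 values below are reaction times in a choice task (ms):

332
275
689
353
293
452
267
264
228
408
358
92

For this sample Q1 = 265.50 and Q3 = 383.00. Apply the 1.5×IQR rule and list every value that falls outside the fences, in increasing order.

689

IQR = Q3 − Q1 = 383.00 − 265.50 = 117.50.
Lower fence = Q1 − 1.5·IQR = 265.50 − 176.25 = 89.25.
Upper fence = Q3 + 1.5·IQR = 383.00 + 176.25 = 559.25.
689 > 559.25 → outlier.
All remaining values lie within [89.25, 559.25].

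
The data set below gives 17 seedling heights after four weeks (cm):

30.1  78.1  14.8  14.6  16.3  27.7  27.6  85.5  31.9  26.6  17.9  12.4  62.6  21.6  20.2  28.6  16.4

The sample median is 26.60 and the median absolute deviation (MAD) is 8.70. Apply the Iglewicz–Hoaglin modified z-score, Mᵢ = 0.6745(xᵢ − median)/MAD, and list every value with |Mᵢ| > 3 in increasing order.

|Mᵢ| > 3 ⇔ |xᵢ − 26.60| > 3·8.70/0.6745 = 38.70.
So outliers lie outside [-12.10, 65.30].
78.1: M = 3.99 → outlier.
85.5: M = 4.57 → outlier.

78.1, 85.5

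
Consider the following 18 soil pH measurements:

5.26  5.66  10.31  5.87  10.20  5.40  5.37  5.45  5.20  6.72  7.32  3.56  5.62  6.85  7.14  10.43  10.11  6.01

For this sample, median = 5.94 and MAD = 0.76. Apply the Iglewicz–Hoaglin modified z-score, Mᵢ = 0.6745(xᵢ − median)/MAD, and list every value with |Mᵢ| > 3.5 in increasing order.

10.11, 10.20, 10.31, 10.43

|Mᵢ| > 3.5 ⇔ |xᵢ − 5.94| > 3.5·0.76/0.6745 = 3.94.
So outliers lie outside [2.00, 9.88].
10.11: M = 3.70 → outlier.
10.20: M = 3.78 → outlier.
10.31: M = 3.88 → outlier.
10.43: M = 3.98 → outlier.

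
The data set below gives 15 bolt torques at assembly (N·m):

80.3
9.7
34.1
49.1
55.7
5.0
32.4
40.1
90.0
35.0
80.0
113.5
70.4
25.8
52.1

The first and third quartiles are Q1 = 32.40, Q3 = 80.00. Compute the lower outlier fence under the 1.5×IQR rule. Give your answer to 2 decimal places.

-39.00

IQR = Q3 − Q1 = 80.00 − 32.40 = 47.60.
Lower fence = Q1 − 1.5·IQR = 32.40 − 71.40 = -39.00.
Upper fence = Q3 + 1.5·IQR = 80.00 + 71.40 = 151.40.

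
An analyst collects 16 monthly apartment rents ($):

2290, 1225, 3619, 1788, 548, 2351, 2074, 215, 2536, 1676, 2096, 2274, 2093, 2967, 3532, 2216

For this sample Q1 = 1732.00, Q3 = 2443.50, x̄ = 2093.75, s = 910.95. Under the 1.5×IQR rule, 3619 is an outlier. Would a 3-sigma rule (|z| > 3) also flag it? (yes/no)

no

z = (3619 − 2093.75) / 910.95 = 1.67.
|z| = 1.67 ≤ 3.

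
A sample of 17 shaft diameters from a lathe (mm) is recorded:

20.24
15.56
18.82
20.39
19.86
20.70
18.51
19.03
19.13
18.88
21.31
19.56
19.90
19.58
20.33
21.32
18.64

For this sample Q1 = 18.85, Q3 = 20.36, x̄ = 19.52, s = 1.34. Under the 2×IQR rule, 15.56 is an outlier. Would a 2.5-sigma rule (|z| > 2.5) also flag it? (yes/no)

yes

z = (15.56 − 19.52) / 1.34 = -2.96.
|z| = 2.96 > 2.5.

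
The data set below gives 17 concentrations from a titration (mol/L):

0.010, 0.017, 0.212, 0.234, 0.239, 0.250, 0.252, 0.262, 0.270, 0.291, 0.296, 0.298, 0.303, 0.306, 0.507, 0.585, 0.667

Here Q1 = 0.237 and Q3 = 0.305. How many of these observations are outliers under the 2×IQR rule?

5

IQR = 0.068; fences at 0.237 − 0.136 = 0.101 and 0.305 + 0.136 = 0.441.
Outside the cutoffs: 0.010, 0.017, 0.507, 0.585, 0.667.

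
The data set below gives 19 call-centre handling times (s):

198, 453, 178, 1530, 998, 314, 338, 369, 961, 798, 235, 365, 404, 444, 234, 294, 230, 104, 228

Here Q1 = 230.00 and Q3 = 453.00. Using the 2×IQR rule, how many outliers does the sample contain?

3

IQR = 223.00; fences at 230.00 − 446.00 = -216.00 and 453.00 + 446.00 = 899.00.
Outside the cutoffs: 961, 998, 1530.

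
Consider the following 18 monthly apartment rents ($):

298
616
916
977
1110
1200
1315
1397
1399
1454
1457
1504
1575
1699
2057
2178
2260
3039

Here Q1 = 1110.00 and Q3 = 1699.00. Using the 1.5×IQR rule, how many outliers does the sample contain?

IQR = 589.00; fences at 1110.00 − 883.50 = 226.50 and 1699.00 + 883.50 = 2582.50.
Outside the cutoffs: 3039.

1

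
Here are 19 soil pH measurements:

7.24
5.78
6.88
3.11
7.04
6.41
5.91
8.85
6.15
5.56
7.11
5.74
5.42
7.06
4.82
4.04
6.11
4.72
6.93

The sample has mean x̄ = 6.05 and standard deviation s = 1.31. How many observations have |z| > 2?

Cutoffs: x̄ ± 2s = [3.43, 8.67].
Outside the cutoffs: 3.11, 8.85.

2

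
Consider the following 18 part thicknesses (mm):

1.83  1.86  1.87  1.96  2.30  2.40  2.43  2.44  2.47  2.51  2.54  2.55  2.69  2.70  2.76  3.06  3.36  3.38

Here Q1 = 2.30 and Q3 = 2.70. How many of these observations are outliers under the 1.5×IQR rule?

IQR = 0.40; fences at 2.30 − 0.60 = 1.70 and 2.70 + 0.60 = 3.30.
Outside the cutoffs: 3.36, 3.38.

2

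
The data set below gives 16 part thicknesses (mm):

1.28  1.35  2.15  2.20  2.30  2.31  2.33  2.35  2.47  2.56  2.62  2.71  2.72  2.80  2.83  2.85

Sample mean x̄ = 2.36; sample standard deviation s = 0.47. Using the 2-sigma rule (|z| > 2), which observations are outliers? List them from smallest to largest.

Cutoffs at x̄ ± 2s: 2.36 ± 2·0.47 = [1.42, 3.30].
1.28: z = -2.30, |z| > 2 → outlier.
1.35: z = -2.15, |z| > 2 → outlier.
Every other value lies within [1.42, 3.30].

1.28, 1.35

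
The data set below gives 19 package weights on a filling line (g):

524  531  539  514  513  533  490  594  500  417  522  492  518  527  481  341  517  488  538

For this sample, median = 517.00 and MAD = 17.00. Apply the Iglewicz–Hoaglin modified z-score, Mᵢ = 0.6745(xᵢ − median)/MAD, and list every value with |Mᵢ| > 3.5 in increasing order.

341, 417

|Mᵢ| > 3.5 ⇔ |xᵢ − 517.00| > 3.5·17.00/0.6745 = 88.21.
So outliers lie outside [428.79, 605.21].
341: M = -6.98 → outlier.
417: M = -3.97 → outlier.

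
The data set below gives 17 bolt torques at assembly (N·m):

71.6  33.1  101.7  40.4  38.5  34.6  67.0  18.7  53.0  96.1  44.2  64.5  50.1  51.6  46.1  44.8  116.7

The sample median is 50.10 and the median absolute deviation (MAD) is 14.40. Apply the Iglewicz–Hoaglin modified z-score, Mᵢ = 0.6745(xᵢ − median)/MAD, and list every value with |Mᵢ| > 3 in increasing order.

116.7

|Mᵢ| > 3 ⇔ |xᵢ − 50.10| > 3·14.40/0.6745 = 64.05.
So outliers lie outside [-13.95, 114.15].
116.7: M = 3.12 → outlier.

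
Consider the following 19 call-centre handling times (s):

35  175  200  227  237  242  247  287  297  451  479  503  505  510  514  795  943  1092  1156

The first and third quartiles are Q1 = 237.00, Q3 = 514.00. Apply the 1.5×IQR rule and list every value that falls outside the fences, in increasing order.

IQR = Q3 − Q1 = 514.00 − 237.00 = 277.00.
Lower fence = Q1 − 1.5·IQR = 237.00 − 415.50 = -178.50.
Upper fence = Q3 + 1.5·IQR = 514.00 + 415.50 = 929.50.
943 > 929.50 → outlier.
1092 > 929.50 → outlier.
1156 > 929.50 → outlier.
All remaining values lie within [-178.50, 929.50].

943, 1092, 1156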